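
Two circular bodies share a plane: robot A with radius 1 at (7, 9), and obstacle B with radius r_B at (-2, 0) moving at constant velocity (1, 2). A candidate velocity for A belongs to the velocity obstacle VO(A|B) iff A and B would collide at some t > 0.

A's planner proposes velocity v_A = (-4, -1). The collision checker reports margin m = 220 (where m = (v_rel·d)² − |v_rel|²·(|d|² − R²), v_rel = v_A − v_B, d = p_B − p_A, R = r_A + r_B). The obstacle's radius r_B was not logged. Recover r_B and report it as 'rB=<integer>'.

m = 220
d = (-9, -9);  v_rel = (-5, -3),  |v_rel|² = 34
v_rel×d = (-5)·(-9) − (-3)·(-9) = 18
since m = R²·34 − 18²:  R² = (324 + 220) / 34 = 16
R = √16 = 4  ⇒  r_B = 4 − 1 = 3

rB=3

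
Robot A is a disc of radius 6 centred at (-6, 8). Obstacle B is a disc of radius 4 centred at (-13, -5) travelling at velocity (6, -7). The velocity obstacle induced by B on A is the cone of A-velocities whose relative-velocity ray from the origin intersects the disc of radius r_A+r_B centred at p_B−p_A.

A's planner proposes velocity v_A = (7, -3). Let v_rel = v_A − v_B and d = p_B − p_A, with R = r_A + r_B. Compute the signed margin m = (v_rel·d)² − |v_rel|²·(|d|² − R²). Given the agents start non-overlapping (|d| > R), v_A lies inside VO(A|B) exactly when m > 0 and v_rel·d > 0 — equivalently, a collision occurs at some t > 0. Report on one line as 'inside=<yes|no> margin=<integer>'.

d = (-7, -13),  |d|² = 218;  R = 6+4 = 10,  c = 218−10² = 118
v_rel = (1, 4),  |v_rel|² = 17;  v_rel·d = (1)·(-7) + (4)·(-13) = -59
17·t² + 118·t + 118 = 0  ⇒  m = (-59)² − 17·118 = 1475
m = 1475 > 0,  v_rel·d = -59 < 0  ⇒  outside

inside=no margin=1475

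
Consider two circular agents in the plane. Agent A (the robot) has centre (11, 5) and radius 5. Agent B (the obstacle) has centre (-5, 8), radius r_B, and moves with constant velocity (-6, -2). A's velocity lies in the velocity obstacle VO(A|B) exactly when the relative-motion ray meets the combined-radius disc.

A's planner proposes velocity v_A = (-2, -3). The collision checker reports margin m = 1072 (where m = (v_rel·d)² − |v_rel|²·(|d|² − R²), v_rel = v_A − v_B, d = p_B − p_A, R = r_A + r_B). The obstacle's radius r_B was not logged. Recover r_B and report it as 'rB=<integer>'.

m = 1072
d = (-16, 3);  v_rel = (4, -1),  |v_rel|² = 17
v_rel×d = (4)·(3) − (-1)·(-16) = -4
since m = R²·17 − (-4)²:  R² = (16 + 1072) / 17 = 64
R = √64 = 8  ⇒  r_B = 8 − 5 = 3

rB=3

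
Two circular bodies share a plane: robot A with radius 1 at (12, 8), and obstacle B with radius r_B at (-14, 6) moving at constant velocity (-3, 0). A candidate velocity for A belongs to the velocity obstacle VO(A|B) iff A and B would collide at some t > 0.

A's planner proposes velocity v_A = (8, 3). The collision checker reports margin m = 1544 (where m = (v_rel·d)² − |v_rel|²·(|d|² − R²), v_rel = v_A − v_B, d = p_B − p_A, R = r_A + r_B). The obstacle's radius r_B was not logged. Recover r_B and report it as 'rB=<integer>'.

m = 1544
d = (-26, -2);  v_rel = (11, 3),  |v_rel|² = 130
v_rel×d = (11)·(-2) − (3)·(-26) = 56
since m = R²·130 − 56²:  R² = (3136 + 1544) / 130 = 36
R = √36 = 6  ⇒  r_B = 6 − 1 = 5

rB=5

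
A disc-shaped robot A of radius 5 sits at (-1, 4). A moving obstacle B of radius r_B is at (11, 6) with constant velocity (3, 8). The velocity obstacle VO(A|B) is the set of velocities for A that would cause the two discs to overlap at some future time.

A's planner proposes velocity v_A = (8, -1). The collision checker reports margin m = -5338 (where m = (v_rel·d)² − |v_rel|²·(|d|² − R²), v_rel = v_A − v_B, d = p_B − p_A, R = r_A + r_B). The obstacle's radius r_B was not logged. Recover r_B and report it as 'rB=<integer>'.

m = -5338
d = (12, 2);  v_rel = (5, -9),  |v_rel|² = 106
v_rel×d = (5)·(2) − (-9)·(12) = 118
since m = R²·106 − 118²:  R² = (13924 + -5338) / 106 = 81
R = √81 = 9  ⇒  r_B = 9 − 5 = 4

rB=4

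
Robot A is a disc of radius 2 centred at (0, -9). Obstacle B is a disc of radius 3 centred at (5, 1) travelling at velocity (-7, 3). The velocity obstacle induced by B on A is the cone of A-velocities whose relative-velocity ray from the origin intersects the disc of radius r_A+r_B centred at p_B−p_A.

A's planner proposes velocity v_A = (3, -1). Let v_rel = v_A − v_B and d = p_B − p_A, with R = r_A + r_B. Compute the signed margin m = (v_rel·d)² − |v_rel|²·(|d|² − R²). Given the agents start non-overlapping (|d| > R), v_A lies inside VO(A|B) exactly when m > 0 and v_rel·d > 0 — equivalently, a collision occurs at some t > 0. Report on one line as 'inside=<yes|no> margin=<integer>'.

d = (5, 10),  |d|² = 125;  R = 2+3 = 5,  c = 125−5² = 100
v_rel = (10, -4),  |v_rel|² = 116;  v_rel·d = (10)·(5) + (-4)·(10) = 10
116·t² − 20·t + 100 = 0  ⇒  m = 10² − 116·100 = -11500
m = -11500 < 0,  v_rel·d = 10 > 0  ⇒  outside

inside=no margin=-11500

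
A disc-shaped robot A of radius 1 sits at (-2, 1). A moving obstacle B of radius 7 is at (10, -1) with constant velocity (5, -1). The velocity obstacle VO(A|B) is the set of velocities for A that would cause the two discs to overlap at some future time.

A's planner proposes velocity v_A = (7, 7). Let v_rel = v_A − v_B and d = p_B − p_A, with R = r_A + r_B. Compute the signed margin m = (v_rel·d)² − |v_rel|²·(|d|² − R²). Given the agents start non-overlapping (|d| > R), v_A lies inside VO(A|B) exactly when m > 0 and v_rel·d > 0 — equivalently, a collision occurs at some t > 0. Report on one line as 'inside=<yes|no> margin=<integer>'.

d = (12, -2),  |d|² = 148;  R = 1+7 = 8,  c = 148−8² = 84
v_rel = (2, 8),  |v_rel|² = 68;  v_rel·d = (2)·(12) + (8)·(-2) = 8
68·t² − 16·t + 84 = 0  ⇒  m = 8² − 68·84 = -5648
m = -5648 < 0,  v_rel·d = 8 > 0  ⇒  outside

inside=no margin=-5648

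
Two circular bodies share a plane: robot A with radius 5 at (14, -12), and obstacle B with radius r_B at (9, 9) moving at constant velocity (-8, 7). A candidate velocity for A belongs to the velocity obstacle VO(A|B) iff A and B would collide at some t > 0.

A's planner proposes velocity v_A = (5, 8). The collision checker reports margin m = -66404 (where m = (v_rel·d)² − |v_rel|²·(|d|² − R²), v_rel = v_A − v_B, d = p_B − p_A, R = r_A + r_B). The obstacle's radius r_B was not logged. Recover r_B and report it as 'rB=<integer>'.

m = -66404
d = (-5, 21);  v_rel = (13, 1),  |v_rel|² = 170
v_rel×d = (13)·(21) − (1)·(-5) = 278
since m = R²·170 − 278²:  R² = (77284 + -66404) / 170 = 64
R = √64 = 8  ⇒  r_B = 8 − 5 = 3

rB=3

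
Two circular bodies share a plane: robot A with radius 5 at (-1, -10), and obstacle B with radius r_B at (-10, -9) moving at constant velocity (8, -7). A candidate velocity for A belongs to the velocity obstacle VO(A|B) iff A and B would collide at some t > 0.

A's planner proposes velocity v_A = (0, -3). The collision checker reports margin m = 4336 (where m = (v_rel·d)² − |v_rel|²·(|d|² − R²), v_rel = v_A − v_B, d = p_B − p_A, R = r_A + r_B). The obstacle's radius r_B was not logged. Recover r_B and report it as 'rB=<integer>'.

m = 4336
d = (-9, 1);  v_rel = (-8, 4),  |v_rel|² = 80
v_rel×d = (-8)·(1) − (4)·(-9) = 28
since m = R²·80 − 28²:  R² = (784 + 4336) / 80 = 64
R = √64 = 8  ⇒  r_B = 8 − 5 = 3

rB=3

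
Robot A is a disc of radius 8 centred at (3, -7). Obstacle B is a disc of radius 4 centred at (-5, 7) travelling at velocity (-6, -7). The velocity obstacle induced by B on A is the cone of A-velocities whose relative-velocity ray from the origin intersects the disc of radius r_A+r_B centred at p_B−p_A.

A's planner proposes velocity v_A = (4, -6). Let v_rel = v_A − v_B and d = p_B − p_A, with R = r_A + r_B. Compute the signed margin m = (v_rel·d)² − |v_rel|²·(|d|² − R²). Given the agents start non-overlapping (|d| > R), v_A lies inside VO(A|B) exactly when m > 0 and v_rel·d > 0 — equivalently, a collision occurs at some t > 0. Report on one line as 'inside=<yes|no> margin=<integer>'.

d = (-8, 14),  |d|² = 260;  R = 8+4 = 12,  c = 260−12² = 116
v_rel = (10, 1),  |v_rel|² = 101;  v_rel·d = (10)·(-8) + (1)·(14) = -66
101·t² + 132·t + 116 = 0  ⇒  m = (-66)² − 101·116 = -7360
m = -7360 < 0,  v_rel·d = -66 < 0  ⇒  outside

inside=no margin=-7360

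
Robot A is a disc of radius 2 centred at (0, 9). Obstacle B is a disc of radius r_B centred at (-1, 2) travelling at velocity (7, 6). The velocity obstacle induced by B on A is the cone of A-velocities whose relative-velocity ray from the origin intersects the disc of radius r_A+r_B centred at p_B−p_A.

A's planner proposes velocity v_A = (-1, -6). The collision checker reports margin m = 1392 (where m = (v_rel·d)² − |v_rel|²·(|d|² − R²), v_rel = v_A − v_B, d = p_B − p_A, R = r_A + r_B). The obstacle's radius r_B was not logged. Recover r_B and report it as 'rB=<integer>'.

m = 1392
d = (-1, -7);  v_rel = (-8, -12),  |v_rel|² = 208
v_rel×d = (-8)·(-7) − (-12)·(-1) = 44
since m = R²·208 − 44²:  R² = (1936 + 1392) / 208 = 16
R = √16 = 4  ⇒  r_B = 4 − 2 = 2

rB=2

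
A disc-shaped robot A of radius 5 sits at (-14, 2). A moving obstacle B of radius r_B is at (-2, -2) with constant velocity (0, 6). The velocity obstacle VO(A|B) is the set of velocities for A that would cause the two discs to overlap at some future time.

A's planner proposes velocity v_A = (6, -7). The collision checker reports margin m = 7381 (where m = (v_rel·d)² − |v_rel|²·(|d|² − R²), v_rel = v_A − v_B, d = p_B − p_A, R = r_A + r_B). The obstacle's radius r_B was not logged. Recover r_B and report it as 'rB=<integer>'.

m = 7381
d = (12, -4);  v_rel = (6, -13),  |v_rel|² = 205
v_rel×d = (6)·(-4) − (-13)·(12) = 132
since m = R²·205 − 132²:  R² = (17424 + 7381) / 205 = 121
R = √121 = 11  ⇒  r_B = 11 − 5 = 6

rB=6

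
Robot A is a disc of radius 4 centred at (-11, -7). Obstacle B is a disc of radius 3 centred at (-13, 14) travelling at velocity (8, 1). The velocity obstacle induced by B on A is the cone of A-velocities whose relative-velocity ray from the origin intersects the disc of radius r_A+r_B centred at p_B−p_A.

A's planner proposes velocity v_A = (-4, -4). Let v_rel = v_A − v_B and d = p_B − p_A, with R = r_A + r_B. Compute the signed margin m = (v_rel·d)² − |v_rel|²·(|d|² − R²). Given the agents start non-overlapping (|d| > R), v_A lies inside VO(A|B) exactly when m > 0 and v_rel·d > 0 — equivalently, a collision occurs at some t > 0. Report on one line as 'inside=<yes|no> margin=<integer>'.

d = (-2, 21),  |d|² = 445;  R = 4+3 = 7,  c = 445−7² = 396
v_rel = (-12, -5),  |v_rel|² = 169;  v_rel·d = (-12)·(-2) + (-5)·(21) = -81
169·t² + 162·t + 396 = 0  ⇒  m = (-81)² − 169·396 = -60363
m = -60363 < 0,  v_rel·d = -81 < 0  ⇒  outside

inside=no margin=-60363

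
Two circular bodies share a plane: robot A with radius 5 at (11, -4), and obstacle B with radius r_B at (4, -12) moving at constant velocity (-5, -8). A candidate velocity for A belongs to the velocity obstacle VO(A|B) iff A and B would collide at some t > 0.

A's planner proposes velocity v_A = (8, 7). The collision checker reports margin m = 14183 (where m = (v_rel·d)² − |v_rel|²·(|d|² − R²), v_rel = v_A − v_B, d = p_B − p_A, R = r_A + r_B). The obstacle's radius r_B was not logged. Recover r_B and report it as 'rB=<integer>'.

m = 14183
d = (-7, -8);  v_rel = (13, 15),  |v_rel|² = 394
v_rel×d = (13)·(-8) − (15)·(-7) = 1
since m = R²·394 − 1²:  R² = (1 + 14183) / 394 = 36
R = √36 = 6  ⇒  r_B = 6 − 5 = 1

rB=1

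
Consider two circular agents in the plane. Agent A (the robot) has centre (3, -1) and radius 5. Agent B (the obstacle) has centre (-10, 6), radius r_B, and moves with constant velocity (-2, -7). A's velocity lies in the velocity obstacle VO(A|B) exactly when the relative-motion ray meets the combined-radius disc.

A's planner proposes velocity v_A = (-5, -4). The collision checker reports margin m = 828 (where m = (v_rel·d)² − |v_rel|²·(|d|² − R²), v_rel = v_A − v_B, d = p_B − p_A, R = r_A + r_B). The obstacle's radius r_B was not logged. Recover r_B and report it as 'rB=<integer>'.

m = 828
d = (-13, 7);  v_rel = (-3, 3),  |v_rel|² = 18
v_rel×d = (-3)·(7) − (3)·(-13) = 18
since m = R²·18 − 18²:  R² = (324 + 828) / 18 = 64
R = √64 = 8  ⇒  r_B = 8 − 5 = 3

rB=3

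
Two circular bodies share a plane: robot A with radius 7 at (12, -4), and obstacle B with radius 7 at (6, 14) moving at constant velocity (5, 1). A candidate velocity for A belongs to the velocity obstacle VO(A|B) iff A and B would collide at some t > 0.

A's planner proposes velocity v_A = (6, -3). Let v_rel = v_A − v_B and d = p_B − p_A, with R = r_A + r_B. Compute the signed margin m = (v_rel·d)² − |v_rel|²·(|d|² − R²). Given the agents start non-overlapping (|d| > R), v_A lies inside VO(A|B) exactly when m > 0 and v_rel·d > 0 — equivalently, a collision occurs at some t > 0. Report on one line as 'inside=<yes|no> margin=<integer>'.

d = (-6, 18),  |d|² = 360;  R = 7+7 = 14,  c = 360−14² = 164
v_rel = (1, -4),  |v_rel|² = 17;  v_rel·d = (1)·(-6) + (-4)·(18) = -78
17·t² + 156·t + 164 = 0  ⇒  m = (-78)² − 17·164 = 3296
m = 3296 > 0,  v_rel·d = -78 < 0  ⇒  outside

inside=no margin=3296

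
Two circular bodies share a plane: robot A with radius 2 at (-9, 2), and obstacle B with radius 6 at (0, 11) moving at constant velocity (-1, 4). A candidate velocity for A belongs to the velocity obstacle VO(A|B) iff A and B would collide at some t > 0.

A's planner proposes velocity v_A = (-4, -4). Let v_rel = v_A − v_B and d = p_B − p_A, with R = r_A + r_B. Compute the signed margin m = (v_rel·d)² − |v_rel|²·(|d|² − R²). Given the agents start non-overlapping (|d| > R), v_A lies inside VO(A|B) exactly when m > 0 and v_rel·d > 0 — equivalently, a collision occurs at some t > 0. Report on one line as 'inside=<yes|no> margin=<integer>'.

d = (9, 9),  |d|² = 162;  R = 2+6 = 8,  c = 162−8² = 98
v_rel = (-3, -8),  |v_rel|² = 73;  v_rel·d = (-3)·(9) + (-8)·(9) = -99
73·t² + 198·t + 98 = 0  ⇒  m = (-99)² − 73·98 = 2647
m = 2647 > 0,  v_rel·d = -99 < 0  ⇒  outside

inside=no margin=2647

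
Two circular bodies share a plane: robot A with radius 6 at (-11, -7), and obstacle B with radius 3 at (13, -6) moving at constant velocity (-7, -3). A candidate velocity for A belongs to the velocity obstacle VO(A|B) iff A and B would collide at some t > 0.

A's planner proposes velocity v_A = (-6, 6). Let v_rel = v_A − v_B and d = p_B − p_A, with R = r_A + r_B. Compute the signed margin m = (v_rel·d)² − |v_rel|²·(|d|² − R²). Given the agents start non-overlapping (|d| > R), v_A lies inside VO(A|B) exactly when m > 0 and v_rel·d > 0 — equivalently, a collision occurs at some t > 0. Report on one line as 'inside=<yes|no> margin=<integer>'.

d = (24, 1),  |d|² = 577;  R = 6+3 = 9,  c = 577−9² = 496
v_rel = (1, 9),  |v_rel|² = 82;  v_rel·d = (1)·(24) + (9)·(1) = 33
82·t² − 66·t + 496 = 0  ⇒  m = 33² − 82·496 = -39583
m = -39583 < 0,  v_rel·d = 33 > 0  ⇒  outside

inside=no margin=-39583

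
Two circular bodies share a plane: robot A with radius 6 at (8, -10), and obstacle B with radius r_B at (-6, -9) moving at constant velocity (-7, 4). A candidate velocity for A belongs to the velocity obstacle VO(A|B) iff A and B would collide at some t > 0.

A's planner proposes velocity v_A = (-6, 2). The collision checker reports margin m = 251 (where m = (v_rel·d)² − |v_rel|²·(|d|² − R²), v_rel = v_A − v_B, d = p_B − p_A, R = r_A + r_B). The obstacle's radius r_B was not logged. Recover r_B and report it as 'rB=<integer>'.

m = 251
d = (-14, 1);  v_rel = (1, -2),  |v_rel|² = 5
v_rel×d = (1)·(1) − (-2)·(-14) = -27
since m = R²·5 − (-27)²:  R² = (729 + 251) / 5 = 196
R = √196 = 14  ⇒  r_B = 14 − 6 = 8

rB=8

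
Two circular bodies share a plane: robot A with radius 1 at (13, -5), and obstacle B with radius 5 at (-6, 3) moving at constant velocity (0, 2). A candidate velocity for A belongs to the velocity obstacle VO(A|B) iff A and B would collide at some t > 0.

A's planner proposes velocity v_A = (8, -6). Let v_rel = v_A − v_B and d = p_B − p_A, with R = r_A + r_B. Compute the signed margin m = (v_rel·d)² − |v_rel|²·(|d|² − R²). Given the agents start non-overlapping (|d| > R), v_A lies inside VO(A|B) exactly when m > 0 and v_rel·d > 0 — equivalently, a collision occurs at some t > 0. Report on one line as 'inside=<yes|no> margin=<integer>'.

d = (-19, 8),  |d|² = 425;  R = 1+5 = 6,  c = 425−6² = 389
v_rel = (8, -8),  |v_rel|² = 128;  v_rel·d = (8)·(-19) + (-8)·(8) = -216
128·t² + 432·t + 389 = 0  ⇒  m = (-216)² − 128·389 = -3136
m = -3136 < 0,  v_rel·d = -216 < 0  ⇒  outside

inside=no margin=-3136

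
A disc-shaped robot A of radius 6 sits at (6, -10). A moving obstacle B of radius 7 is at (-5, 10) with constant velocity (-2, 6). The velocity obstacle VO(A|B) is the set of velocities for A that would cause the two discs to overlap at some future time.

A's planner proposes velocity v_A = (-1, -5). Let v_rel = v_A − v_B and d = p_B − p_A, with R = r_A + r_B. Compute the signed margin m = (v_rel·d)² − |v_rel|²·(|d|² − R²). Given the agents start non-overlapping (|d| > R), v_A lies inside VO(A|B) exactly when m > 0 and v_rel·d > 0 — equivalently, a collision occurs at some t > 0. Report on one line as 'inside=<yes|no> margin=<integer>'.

d = (-11, 20),  |d|² = 521;  R = 6+7 = 13,  c = 521−13² = 352
v_rel = (1, -11),  |v_rel|² = 122;  v_rel·d = (1)·(-11) + (-11)·(20) = -231
122·t² + 462·t + 352 = 0  ⇒  m = (-231)² − 122·352 = 10417
m = 10417 > 0,  v_rel·d = -231 < 0  ⇒  outside

inside=no margin=10417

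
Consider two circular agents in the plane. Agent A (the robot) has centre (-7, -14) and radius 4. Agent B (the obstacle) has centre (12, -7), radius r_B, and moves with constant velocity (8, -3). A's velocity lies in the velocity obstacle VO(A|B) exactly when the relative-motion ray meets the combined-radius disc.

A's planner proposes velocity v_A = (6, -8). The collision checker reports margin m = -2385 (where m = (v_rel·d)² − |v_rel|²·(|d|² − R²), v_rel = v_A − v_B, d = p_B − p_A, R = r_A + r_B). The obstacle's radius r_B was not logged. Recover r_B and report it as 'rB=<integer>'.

m = -2385
d = (19, 7);  v_rel = (-2, -5),  |v_rel|² = 29
v_rel×d = (-2)·(7) − (-5)·(19) = 81
since m = R²·29 − 81²:  R² = (6561 + -2385) / 29 = 144
R = √144 = 12  ⇒  r_B = 12 − 4 = 8

rB=8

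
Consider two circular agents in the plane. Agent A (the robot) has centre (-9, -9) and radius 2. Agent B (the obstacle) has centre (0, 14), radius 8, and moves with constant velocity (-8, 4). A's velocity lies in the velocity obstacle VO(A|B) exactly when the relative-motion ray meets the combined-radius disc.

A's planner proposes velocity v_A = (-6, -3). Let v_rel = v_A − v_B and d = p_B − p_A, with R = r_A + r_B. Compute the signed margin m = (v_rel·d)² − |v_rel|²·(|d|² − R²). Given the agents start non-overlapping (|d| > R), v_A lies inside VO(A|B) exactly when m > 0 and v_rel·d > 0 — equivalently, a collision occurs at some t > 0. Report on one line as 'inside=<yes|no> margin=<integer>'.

d = (9, 23),  |d|² = 610;  R = 2+8 = 10,  c = 610−10² = 510
v_rel = (2, -7),  |v_rel|² = 53;  v_rel·d = (2)·(9) + (-7)·(23) = -143
53·t² + 286·t + 510 = 0  ⇒  m = (-143)² − 53·510 = -6581
m = -6581 < 0,  v_rel·d = -143 < 0  ⇒  outside

inside=no margin=-6581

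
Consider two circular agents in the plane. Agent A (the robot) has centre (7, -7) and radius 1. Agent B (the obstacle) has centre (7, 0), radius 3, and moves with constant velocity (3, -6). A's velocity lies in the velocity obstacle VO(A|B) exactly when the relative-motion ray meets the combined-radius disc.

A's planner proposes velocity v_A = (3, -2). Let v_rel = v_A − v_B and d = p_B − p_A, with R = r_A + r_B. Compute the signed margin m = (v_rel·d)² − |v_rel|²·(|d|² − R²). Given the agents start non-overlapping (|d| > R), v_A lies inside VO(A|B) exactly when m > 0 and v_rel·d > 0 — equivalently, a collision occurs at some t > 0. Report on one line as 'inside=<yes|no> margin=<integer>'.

d = (0, 7),  |d|² = 49;  R = 1+3 = 4,  c = 49−4² = 33
v_rel = (0, 4),  |v_rel|² = 16;  v_rel·d = (0)·(0) + (4)·(7) = 28
16·t² − 56·t + 33 = 0  ⇒  m = 28² − 16·33 = 256
m = 256 > 0,  v_rel·d = 28 > 0  ⇒  inside

inside=yes margin=256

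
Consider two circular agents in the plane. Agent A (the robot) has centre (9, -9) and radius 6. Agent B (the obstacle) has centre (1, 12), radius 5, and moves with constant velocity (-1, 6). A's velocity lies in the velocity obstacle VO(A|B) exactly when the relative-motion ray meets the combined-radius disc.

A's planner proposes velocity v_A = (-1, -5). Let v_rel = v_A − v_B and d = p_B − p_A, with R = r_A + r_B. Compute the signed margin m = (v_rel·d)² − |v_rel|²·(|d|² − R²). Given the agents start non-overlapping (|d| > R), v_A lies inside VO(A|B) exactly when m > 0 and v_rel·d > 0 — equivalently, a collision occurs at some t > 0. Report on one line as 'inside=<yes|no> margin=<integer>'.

d = (-8, 21),  |d|² = 505;  R = 6+5 = 11,  c = 505−11² = 384
v_rel = (0, -11),  |v_rel|² = 121;  v_rel·d = (0)·(-8) + (-11)·(21) = -231
121·t² + 462·t + 384 = 0  ⇒  m = (-231)² − 121·384 = 6897
m = 6897 > 0,  v_rel·d = -231 < 0  ⇒  outside

inside=no margin=6897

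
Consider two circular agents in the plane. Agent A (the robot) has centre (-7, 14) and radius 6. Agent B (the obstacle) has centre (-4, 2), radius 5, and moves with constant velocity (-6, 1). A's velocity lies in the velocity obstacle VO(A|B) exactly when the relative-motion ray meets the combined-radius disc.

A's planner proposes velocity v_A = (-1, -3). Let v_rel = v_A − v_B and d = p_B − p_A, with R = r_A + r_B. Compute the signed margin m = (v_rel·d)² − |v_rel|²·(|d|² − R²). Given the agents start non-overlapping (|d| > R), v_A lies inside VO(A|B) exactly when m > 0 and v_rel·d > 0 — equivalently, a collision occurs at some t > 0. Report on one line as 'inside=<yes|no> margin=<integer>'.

d = (3, -12),  |d|² = 153;  R = 6+5 = 11,  c = 153−11² = 32
v_rel = (5, -4),  |v_rel|² = 41;  v_rel·d = (5)·(3) + (-4)·(-12) = 63
41·t² − 126·t + 32 = 0  ⇒  m = 63² − 41·32 = 2657
m = 2657 > 0,  v_rel·d = 63 > 0  ⇒  inside

inside=yes margin=2657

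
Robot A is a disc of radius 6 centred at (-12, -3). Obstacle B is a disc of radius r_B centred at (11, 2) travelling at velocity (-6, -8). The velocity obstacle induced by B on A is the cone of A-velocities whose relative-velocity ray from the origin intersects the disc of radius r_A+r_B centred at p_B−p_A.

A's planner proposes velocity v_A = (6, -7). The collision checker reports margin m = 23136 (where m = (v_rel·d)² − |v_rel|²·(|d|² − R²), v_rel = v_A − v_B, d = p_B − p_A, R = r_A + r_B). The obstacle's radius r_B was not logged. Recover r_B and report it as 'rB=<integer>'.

m = 23136
d = (23, 5);  v_rel = (12, 1),  |v_rel|² = 145
v_rel×d = (12)·(5) − (1)·(23) = 37
since m = R²·145 − 37²:  R² = (1369 + 23136) / 145 = 169
R = √169 = 13  ⇒  r_B = 13 − 6 = 7

rB=7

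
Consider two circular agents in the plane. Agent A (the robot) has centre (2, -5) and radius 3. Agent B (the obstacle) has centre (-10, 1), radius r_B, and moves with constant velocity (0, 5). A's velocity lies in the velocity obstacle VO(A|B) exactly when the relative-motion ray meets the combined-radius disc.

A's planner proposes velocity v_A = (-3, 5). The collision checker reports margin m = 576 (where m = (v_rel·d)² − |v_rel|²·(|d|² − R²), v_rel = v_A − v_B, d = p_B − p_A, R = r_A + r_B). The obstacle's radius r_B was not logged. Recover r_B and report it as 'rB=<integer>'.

m = 576
d = (-12, 6);  v_rel = (-3, 0),  |v_rel|² = 9
v_rel×d = (-3)·(6) − (0)·(-12) = -18
since m = R²·9 − (-18)²:  R² = (324 + 576) / 9 = 100
R = √100 = 10  ⇒  r_B = 10 − 3 = 7

rB=7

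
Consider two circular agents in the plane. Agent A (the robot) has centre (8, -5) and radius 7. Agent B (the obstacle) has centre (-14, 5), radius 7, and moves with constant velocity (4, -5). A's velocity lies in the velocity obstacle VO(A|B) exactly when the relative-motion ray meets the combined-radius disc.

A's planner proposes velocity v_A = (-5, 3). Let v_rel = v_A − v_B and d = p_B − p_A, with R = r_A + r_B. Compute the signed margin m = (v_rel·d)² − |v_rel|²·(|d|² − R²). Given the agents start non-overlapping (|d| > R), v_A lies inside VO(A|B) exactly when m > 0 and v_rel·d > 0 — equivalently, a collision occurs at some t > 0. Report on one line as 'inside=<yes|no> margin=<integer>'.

d = (-22, 10),  |d|² = 584;  R = 7+7 = 14,  c = 584−14² = 388
v_rel = (-9, 8),  |v_rel|² = 145;  v_rel·d = (-9)·(-22) + (8)·(10) = 278
145·t² − 556·t + 388 = 0  ⇒  m = 278² − 145·388 = 21024
m = 21024 > 0,  v_rel·d = 278 > 0  ⇒  inside

inside=yes margin=21024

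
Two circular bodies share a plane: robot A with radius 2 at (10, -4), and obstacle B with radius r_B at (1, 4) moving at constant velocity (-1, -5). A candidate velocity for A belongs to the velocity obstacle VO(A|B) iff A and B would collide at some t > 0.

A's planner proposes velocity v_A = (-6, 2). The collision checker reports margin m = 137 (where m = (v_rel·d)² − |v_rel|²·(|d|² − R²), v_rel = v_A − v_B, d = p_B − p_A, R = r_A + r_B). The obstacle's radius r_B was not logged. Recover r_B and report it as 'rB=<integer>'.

m = 137
d = (-9, 8);  v_rel = (-5, 7),  |v_rel|² = 74
v_rel×d = (-5)·(8) − (7)·(-9) = 23
since m = R²·74 − 23²:  R² = (529 + 137) / 74 = 9
R = √9 = 3  ⇒  r_B = 3 − 2 = 1

rB=1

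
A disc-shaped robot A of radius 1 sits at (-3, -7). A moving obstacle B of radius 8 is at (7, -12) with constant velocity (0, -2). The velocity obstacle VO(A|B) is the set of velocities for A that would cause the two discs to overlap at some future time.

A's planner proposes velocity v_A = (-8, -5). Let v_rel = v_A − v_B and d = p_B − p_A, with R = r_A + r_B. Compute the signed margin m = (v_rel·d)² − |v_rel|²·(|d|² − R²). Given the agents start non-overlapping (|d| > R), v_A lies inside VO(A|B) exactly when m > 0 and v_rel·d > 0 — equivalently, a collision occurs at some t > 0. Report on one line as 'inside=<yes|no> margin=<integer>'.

d = (10, -5),  |d|² = 125;  R = 1+8 = 9,  c = 125−9² = 44
v_rel = (-8, -3),  |v_rel|² = 73;  v_rel·d = (-8)·(10) + (-3)·(-5) = -65
73·t² + 130·t + 44 = 0  ⇒  m = (-65)² − 73·44 = 1013
m = 1013 > 0,  v_rel·d = -65 < 0  ⇒  outside

inside=no margin=1013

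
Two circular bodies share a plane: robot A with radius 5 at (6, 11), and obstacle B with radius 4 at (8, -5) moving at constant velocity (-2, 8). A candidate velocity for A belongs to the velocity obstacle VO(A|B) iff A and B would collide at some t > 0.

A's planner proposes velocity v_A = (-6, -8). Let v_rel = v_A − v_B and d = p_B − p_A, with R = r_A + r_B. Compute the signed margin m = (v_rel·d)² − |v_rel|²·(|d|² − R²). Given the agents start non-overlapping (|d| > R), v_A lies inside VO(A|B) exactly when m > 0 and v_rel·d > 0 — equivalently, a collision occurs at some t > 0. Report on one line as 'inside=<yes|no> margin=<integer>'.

d = (2, -16),  |d|² = 260;  R = 5+4 = 9,  c = 260−9² = 179
v_rel = (-4, -16),  |v_rel|² = 272;  v_rel·d = (-4)·(2) + (-16)·(-16) = 248
272·t² − 496·t + 179 = 0  ⇒  m = 248² − 272·179 = 12816
m = 12816 > 0,  v_rel·d = 248 > 0  ⇒  inside

inside=yes margin=12816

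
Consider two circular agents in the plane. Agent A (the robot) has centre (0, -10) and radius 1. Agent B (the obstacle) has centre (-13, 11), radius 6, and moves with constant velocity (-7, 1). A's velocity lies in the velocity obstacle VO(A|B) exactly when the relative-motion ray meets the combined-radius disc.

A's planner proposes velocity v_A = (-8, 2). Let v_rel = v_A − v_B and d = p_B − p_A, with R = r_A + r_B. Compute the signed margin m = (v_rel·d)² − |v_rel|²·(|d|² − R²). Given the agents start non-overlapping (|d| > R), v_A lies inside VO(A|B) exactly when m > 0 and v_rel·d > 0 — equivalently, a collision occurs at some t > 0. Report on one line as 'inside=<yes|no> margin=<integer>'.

d = (-13, 21),  |d|² = 610;  R = 1+6 = 7,  c = 610−7² = 561
v_rel = (-1, 1),  |v_rel|² = 2;  v_rel·d = (-1)·(-13) + (1)·(21) = 34
2·t² − 68·t + 561 = 0  ⇒  m = 34² − 2·561 = 34
m = 34 > 0,  v_rel·d = 34 > 0  ⇒  inside

inside=yes margin=34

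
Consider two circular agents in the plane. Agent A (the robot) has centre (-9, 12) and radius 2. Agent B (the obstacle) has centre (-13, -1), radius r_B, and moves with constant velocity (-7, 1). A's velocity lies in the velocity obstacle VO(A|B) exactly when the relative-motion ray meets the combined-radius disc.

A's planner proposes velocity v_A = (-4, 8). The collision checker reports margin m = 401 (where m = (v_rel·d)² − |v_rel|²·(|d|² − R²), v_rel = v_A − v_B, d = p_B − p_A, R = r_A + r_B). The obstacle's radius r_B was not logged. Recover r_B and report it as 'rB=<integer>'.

m = 401
d = (-4, -13);  v_rel = (3, 7),  |v_rel|² = 58
v_rel×d = (3)·(-13) − (7)·(-4) = -11
since m = R²·58 − (-11)²:  R² = (121 + 401) / 58 = 9
R = √9 = 3  ⇒  r_B = 3 − 2 = 1

rB=1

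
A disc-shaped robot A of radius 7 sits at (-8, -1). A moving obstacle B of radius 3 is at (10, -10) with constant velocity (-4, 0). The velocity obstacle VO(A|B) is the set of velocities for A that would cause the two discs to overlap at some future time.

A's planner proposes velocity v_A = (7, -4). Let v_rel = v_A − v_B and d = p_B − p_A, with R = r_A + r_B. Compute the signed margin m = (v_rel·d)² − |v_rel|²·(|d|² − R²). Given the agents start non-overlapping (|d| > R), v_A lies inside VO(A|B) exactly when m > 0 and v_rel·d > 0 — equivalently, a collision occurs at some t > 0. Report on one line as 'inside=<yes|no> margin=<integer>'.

d = (18, -9),  |d|² = 405;  R = 7+3 = 10,  c = 405−10² = 305
v_rel = (11, -4),  |v_rel|² = 137;  v_rel·d = (11)·(18) + (-4)·(-9) = 234
137·t² − 468·t + 305 = 0  ⇒  m = 234² − 137·305 = 12971
m = 12971 > 0,  v_rel·d = 234 > 0  ⇒  inside

inside=yes margin=12971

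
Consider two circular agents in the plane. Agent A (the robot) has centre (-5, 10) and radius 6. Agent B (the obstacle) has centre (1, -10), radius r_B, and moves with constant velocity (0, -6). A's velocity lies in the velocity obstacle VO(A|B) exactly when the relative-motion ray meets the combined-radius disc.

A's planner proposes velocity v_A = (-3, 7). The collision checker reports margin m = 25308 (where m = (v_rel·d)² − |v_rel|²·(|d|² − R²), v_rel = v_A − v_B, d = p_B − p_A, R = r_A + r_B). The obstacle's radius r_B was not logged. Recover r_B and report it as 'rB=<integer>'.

m = 25308
d = (6, -20);  v_rel = (-3, 13),  |v_rel|² = 178
v_rel×d = (-3)·(-20) − (13)·(6) = -18
since m = R²·178 − (-18)²:  R² = (324 + 25308) / 178 = 144
R = √144 = 12  ⇒  r_B = 12 − 6 = 6

rB=6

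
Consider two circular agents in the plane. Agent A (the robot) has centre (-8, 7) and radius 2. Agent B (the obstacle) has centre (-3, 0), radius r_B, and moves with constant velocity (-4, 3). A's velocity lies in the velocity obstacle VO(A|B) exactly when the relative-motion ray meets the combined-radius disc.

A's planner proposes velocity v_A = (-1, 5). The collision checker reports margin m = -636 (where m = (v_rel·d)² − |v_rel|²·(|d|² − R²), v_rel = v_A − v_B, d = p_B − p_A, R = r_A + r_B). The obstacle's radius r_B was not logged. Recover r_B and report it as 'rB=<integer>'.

m = -636
d = (5, -7);  v_rel = (3, 2),  |v_rel|² = 13
v_rel×d = (3)·(-7) − (2)·(5) = -31
since m = R²·13 − (-31)²:  R² = (961 + -636) / 13 = 25
R = √25 = 5  ⇒  r_B = 5 − 2 = 3

rB=3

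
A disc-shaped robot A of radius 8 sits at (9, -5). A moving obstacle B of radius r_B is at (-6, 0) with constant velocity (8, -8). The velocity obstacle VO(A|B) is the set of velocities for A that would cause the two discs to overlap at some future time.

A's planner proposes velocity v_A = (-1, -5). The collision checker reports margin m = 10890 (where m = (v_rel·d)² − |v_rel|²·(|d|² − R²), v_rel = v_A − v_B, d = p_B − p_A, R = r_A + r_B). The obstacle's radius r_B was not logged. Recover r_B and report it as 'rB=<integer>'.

m = 10890
d = (-15, 5);  v_rel = (-9, 3),  |v_rel|² = 90
v_rel×d = (-9)·(5) − (3)·(-15) = 0
since m = R²·90 − 0²:  R² = (0 + 10890) / 90 = 121
R = √121 = 11  ⇒  r_B = 11 − 8 = 3

rB=3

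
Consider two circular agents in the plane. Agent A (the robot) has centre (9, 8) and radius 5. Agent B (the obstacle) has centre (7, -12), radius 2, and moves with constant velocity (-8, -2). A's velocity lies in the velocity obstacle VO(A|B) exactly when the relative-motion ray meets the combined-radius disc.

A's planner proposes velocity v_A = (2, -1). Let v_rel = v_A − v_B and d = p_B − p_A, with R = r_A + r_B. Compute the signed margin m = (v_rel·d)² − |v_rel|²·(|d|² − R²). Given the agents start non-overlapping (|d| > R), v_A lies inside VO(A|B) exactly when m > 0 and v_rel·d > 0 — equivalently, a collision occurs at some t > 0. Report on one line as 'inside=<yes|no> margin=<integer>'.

d = (-2, -20),  |d|² = 404;  R = 5+2 = 7,  c = 404−7² = 355
v_rel = (10, 1),  |v_rel|² = 101;  v_rel·d = (10)·(-2) + (1)·(-20) = -40
101·t² + 80·t + 355 = 0  ⇒  m = (-40)² − 101·355 = -34255
m = -34255 < 0,  v_rel·d = -40 < 0  ⇒  outside

inside=no margin=-34255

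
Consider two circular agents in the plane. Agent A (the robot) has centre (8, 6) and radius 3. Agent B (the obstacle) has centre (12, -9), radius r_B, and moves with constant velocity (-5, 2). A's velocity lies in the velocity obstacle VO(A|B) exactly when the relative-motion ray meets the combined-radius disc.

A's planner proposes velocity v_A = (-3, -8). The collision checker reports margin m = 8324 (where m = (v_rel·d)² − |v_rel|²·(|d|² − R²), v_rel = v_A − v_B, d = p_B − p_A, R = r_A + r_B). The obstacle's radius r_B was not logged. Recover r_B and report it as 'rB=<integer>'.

m = 8324
d = (4, -15);  v_rel = (2, -10),  |v_rel|² = 104
v_rel×d = (2)·(-15) − (-10)·(4) = 10
since m = R²·104 − 10²:  R² = (100 + 8324) / 104 = 81
R = √81 = 9  ⇒  r_B = 9 − 3 = 6

rB=6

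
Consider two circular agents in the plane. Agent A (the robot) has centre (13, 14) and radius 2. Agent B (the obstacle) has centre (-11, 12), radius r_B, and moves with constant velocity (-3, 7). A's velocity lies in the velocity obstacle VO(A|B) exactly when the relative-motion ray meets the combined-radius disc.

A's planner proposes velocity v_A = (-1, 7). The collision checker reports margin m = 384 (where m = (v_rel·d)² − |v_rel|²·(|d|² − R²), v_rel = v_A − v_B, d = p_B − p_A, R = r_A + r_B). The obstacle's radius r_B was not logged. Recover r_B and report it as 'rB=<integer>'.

m = 384
d = (-24, -2);  v_rel = (2, 0),  |v_rel|² = 4
v_rel×d = (2)·(-2) − (0)·(-24) = -4
since m = R²·4 − (-4)²:  R² = (16 + 384) / 4 = 100
R = √100 = 10  ⇒  r_B = 10 − 2 = 8

rB=8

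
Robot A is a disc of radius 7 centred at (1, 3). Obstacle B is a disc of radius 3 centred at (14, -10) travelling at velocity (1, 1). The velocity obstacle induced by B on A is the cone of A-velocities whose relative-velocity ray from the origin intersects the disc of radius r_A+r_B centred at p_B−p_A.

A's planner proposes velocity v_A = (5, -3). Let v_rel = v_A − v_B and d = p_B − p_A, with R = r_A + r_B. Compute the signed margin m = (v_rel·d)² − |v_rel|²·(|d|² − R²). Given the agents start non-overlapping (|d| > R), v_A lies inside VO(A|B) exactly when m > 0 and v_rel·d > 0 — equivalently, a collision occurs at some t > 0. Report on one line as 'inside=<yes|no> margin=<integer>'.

d = (13, -13),  |d|² = 338;  R = 7+3 = 10,  c = 338−10² = 238
v_rel = (4, -4),  |v_rel|² = 32;  v_rel·d = (4)·(13) + (-4)·(-13) = 104
32·t² − 208·t + 238 = 0  ⇒  m = 104² − 32·238 = 3200
m = 3200 > 0,  v_rel·d = 104 > 0  ⇒  inside

inside=yes margin=3200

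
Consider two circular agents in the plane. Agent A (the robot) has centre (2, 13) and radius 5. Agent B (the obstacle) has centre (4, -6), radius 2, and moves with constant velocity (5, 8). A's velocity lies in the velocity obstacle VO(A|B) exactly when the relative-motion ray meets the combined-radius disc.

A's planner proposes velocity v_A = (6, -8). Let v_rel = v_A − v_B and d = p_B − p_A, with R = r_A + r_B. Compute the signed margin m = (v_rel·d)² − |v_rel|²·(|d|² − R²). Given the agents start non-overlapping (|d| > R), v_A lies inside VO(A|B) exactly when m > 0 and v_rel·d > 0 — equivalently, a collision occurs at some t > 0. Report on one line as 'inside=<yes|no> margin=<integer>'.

d = (2, -19),  |d|² = 365;  R = 5+2 = 7,  c = 365−7² = 316
v_rel = (1, -16),  |v_rel|² = 257;  v_rel·d = (1)·(2) + (-16)·(-19) = 306
257·t² − 612·t + 316 = 0  ⇒  m = 306² − 257·316 = 12424
m = 12424 > 0,  v_rel·d = 306 > 0  ⇒  inside

inside=yes margin=12424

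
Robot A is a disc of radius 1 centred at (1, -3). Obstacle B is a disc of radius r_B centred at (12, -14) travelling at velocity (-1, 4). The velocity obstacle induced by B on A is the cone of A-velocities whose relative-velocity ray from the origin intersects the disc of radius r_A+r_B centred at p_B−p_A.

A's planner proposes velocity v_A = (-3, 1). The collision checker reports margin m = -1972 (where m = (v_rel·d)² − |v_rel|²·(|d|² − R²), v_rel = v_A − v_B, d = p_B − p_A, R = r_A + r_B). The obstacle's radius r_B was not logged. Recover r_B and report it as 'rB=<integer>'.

m = -1972
d = (11, -11);  v_rel = (-2, -3),  |v_rel|² = 13
v_rel×d = (-2)·(-11) − (-3)·(11) = 55
since m = R²·13 − 55²:  R² = (3025 + -1972) / 13 = 81
R = √81 = 9  ⇒  r_B = 9 − 1 = 8

rB=8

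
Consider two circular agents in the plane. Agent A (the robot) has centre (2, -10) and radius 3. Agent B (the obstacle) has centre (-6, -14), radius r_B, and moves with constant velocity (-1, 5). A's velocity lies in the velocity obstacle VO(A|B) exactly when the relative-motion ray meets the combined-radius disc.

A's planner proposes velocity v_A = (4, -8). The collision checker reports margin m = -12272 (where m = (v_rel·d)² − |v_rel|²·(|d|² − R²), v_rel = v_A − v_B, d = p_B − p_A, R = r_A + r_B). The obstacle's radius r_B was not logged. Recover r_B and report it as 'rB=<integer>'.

m = -12272
d = (-8, -4);  v_rel = (5, -13),  |v_rel|² = 194
v_rel×d = (5)·(-4) − (-13)·(-8) = -124
since m = R²·194 − (-124)²:  R² = (15376 + -12272) / 194 = 16
R = √16 = 4  ⇒  r_B = 4 − 3 = 1

rB=1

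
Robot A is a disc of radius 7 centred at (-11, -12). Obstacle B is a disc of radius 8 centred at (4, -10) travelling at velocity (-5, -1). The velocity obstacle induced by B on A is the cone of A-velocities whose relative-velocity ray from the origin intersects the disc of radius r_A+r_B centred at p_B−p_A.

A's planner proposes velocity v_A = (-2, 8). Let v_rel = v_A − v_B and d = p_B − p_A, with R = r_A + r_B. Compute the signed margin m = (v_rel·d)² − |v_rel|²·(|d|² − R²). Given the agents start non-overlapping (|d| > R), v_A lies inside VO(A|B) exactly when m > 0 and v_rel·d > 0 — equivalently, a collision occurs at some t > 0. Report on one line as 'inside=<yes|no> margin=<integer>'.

d = (15, 2),  |d|² = 229;  R = 7+8 = 15,  c = 229−15² = 4
v_rel = (3, 9),  |v_rel|² = 90;  v_rel·d = (3)·(15) + (9)·(2) = 63
90·t² − 126·t + 4 = 0  ⇒  m = 63² − 90·4 = 3609
m = 3609 > 0,  v_rel·d = 63 > 0  ⇒  inside

inside=yes margin=3609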